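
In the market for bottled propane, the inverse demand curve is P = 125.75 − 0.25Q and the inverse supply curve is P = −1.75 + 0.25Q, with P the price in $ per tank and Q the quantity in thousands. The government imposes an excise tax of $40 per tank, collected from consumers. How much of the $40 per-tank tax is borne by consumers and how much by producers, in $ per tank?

Consumers bear $20 per tank; producers bear $20 per tank.

Inverting to Q(P) form: Qd = 503 − 4P; Qs = 4P + 7.
Before the tax: set 503 − 4P = 4P + 7 → P* = $62, Q* = 255.
With the tax collected from consumers, demand (in seller-price terms) shifts: Qd = 503 − 4(P + 40).
New equilibrium: consumers pay $82, producers receive $42, Q = 175. (Wedge: Pb − Ps = 40.)
Burden on consumers: $20; on producers: $20. (They sum to $40.)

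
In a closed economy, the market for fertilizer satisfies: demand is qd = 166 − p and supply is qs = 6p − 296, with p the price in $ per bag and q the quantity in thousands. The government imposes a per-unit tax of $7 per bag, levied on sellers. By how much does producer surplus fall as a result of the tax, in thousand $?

Without the tax, 166 − p = 6p − 296 gives 7p = 462, so p* = $66 and q* = 100.
With the tax collected from sellers, supply shifts: qs = 6(p − 7) − 296.
Solving gives q = 94 with consumers paying $72 and sellers receiving $65 (the $7 wedge).
ΔPS is the trapezoid between Q = 94 and Q = 100 of height $1: ½ · (100 + 94) · 1 = $97.

Producer surplus falls by $97 thousand.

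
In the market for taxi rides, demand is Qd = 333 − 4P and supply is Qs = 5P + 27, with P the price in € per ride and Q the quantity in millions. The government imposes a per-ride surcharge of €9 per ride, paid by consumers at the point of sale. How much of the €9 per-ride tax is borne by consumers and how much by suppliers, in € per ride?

Consumers bear €5 per ride; suppliers bear €4 per ride.

Before the tax: set 333 − 4P = 5P + 27 → P* = €34, Q* = 197.
With the tax collected from consumers, demand (in seller-price terms) shifts: Qd = 333 − 4(P + 9).
New equilibrium: consumers pay €39, suppliers receive €30, Q = 177. (Wedge: Pb − Ps = 9.)
Burden on consumers: €5; on suppliers: €4. (They sum to €9.)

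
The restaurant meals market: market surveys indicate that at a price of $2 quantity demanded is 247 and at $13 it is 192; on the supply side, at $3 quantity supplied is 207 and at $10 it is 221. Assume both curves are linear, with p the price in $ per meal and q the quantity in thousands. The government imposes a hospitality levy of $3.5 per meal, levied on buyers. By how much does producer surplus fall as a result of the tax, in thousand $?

Producer surplus falls by $536.25 thousand.

Demand slope: (192 − 247)/(13 − 2) = -5, so qd = 257 − 5p.
Supply slope: (221 − 207)/(10 − 3) = 2, so qs = 2p + 201.
Before the tax: set 257 − 5p = 2p + 201 → p* = $8, q* = 217.
With the tax collected from buyers, demand (in seller-price terms) shifts: qd = 257 − 5(p + 3.5).
New equilibrium: buyers pay $9, suppliers receive $5.5, q = 212. (Wedge: pb − ps = 3.5.)
ΔPS is the trapezoid between Q = 212 and Q = 217 of height $2.5: ½ · (217 + 212) · 2.5 = $536.25.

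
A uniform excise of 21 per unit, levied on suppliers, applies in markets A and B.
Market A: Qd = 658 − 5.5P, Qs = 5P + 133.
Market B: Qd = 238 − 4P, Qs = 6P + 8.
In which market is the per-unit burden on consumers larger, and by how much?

Market B, by 2.6.

Market A: pre-tax P* = 50, Q* = 383; post-tax Q = 328; per-unit burden on consumers = 10.
Market B: pre-tax P* = 23, Q* = 146; post-tax Q = 95.6; per-unit burden on consumers = 12.6.
Difference: 10 vs 12.6 → market B is larger by 2.6.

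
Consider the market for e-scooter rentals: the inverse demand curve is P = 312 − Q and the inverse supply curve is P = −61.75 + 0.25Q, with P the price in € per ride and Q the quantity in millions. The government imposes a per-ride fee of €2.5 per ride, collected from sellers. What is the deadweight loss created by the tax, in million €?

Inverting to Q(P) form: Qd = 312 − P; Qs = 4P + 247.
Without the tax, 312 − P = 4P + 247 gives 5P = 65, so P* = €13 and Q* = 299.
With the tax collected from sellers, supply shifts: Qs = 4(P − 2.5) + 247.
New equilibrium: buyers pay €15, sellers receive €12.5, Q = 297. (Wedge: Pb − Ps = 2.5.)
Quantity falls by |ΔQ| = |299 − 297| = 2.
DWL = ½ · t · |ΔQ| = ½ · 2.5 · 2 = €2.5.

Deadweight loss = €2.5 million.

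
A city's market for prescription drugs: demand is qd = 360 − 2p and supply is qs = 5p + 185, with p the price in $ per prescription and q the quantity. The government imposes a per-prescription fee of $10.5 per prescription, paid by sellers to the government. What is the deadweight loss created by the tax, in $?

Deadweight loss = $78.75.

Without the tax, 360 − 2p = 5p + 185 gives 7p = 175, so p* = $25 and q* = 310.
With the tax collected from sellers, supply shifts: qs = 5(p − 10.5) + 185.
New equilibrium: buyers pay $32.5, sellers receive $22, q = 295. (Wedge: pb − ps = 10.5.)
Quantity falls by |ΔQ| = |310 − 295| = 15.
DWL = ½ · t · |ΔQ| = ½ · 10.5 · 15 = $78.75.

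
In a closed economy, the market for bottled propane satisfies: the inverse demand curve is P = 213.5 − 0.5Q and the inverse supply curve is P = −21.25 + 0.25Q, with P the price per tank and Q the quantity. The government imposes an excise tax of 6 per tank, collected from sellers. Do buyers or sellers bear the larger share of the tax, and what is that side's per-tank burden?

Buyers bear the larger share: 4 per tank.

Inverting to Q(P) form: Qd = 427 − 2P; Qs = 4P + 85.
Before the tax: set 427 − 2P = 4P + 85 → P* = 57, Q* = 313.
With the tax collected from sellers, supply shifts: Qs = 4(P − 6) + 85.
New equilibrium: buyers pay 61, sellers receive 55, Q = 305. (Wedge: Pb − Ps = 6.)
Per-tank burden: buyers 4, sellers 2.
Buyers take the larger share because demand is less price-elastic here (demand slope 2 vs supply slope 4).
The less price-elastic side of the market bears the larger share of a per-unit tax.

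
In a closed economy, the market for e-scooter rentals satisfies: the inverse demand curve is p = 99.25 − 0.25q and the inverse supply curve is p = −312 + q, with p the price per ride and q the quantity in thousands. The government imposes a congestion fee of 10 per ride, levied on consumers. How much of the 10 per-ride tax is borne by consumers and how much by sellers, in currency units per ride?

Consumers bear 2 per ride; sellers bear 8 per ride.

Inverting to q(p) form: qd = 397 − 4p; qs = p + 312.
Without the tax, 397 − 4p = p + 312 gives 5p = 85, so p* = 17 and q* = 329.
With the tax collected from consumers, demand (in seller-price terms) shifts: qd = 397 − 4(p + 10).
Solving gives q = 321 with consumers paying 19 and sellers receiving 9 (the 10 wedge).
Burden on consumers: 2; on sellers: 8. (They sum to 10.)
The less price-elastic side of the market bears the larger share of a per-unit tax.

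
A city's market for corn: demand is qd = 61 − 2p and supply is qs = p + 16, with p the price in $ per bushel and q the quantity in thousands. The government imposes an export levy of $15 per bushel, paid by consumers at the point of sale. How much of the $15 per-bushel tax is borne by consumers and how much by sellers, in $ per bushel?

Without the tax, 61 − 2p = p + 16 gives 3p = 45, so p* = $15 and q* = 31.
With the tax collected from consumers, demand (in seller-price terms) shifts: qd = 61 − 2(p + 15).
New equilibrium: consumers pay $20, sellers receive $5, q = 21. (Wedge: pb − ps = 15.)
Burden on consumers: $5; on sellers: $10. (They sum to $15.)
The less price-elastic side of the market bears the larger share of a per-unit tax.

Consumers bear $5 per bushel; sellers bear $10 per bushel.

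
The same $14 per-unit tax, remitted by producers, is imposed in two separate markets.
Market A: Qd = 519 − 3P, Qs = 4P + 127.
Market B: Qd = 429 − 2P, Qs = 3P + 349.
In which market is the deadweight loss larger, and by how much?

Market A, by $50.4.

Market A: pre-tax P* = $56, Q* = 351; post-tax Q = 327; deadweight loss = $168.
Market B: pre-tax P* = $16, Q* = 397; post-tax Q = 380.2; deadweight loss = $117.6.
Difference: $168 vs $117.6 → market A is larger by $50.4.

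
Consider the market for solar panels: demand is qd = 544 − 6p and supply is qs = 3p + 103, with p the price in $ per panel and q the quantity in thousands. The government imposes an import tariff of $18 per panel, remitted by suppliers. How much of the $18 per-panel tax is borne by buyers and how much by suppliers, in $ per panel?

Before the tax: set 544 − 6p = 3p + 103 → p* = $49, q* = 250.
With the tax collected from suppliers, supply shifts: qs = 3(p − 18) + 103.
Solving gives q = 214 with buyers paying $55 and suppliers receiving $37 (the $18 wedge).
Burden on buyers: $6; on suppliers: $12. (They sum to $18.)

Buyers bear $6 per panel; suppliers bear $12 per panel.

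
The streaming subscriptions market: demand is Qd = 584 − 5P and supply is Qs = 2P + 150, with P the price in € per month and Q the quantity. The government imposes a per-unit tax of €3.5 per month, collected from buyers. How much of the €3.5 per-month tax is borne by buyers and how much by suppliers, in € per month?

Without the tax, 584 − 5P = 2P + 150 gives 7P = 434, so P* = €62 and Q* = 274.
With the tax collected from buyers, demand (in seller-price terms) shifts: Qd = 584 − 5(P + 3.5).
New equilibrium: buyers pay €63, suppliers receive €59.5, Q = 269. (Wedge: Pb − Ps = 3.5.)
Burden on buyers: €1; on suppliers: €2.5. (They sum to €3.5.)

Buyers bear €1 per month; suppliers bear €2.5 per month.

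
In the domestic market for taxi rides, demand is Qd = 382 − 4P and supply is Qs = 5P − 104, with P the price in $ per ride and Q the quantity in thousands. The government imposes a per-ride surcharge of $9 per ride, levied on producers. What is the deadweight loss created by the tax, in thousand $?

Without the tax, 382 − 4P = 5P − 104 gives 9P = 486, so P* = $54 and Q* = 166.
With the tax collected from producers, supply shifts: Qs = 5(P − 9) − 104.
New equilibrium: buyers pay $59, producers receive $50, Q = 146. (Wedge: Pb − Ps = 9.)
Quantity falls by |ΔQ| = |166 − 146| = 20.
DWL = ½ · t · |ΔQ| = ½ · 9 · 20 = $90.

Deadweight loss = $90 thousand.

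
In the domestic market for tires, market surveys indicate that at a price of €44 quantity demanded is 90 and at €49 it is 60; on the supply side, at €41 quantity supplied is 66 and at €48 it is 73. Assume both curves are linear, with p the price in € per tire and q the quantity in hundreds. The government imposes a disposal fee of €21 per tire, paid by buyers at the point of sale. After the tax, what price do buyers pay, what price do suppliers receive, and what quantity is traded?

Demand slope: (60 − 90)/(49 − 44) = -6, so qd = 354 − 6p.
Supply slope: (73 − 66)/(48 − 41) = 1, so qs = p + 25.
Without the tax, 354 − 6p = p + 25 gives 7p = 329, so p* = €47 and q* = 72.
With the tax collected from buyers, demand (in seller-price terms) shifts: qd = 354 − 6(p + 21).
Solving gives q = 54 with buyers paying €50 and suppliers receiving €29 (the €21 wedge).
The less price-elastic side of the market bears the larger share of a per-unit tax.

Buyers pay €50; suppliers receive €29; quantity = 54.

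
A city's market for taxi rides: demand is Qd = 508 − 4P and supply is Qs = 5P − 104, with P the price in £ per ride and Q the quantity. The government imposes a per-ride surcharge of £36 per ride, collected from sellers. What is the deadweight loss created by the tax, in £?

Deadweight loss = £1440.

Before the tax: set 508 − 4P = 5P − 104 → P* = £68, Q* = 236.
With the tax collected from sellers, supply shifts: Qs = 5(P − 36) − 104.
Solving gives Q = 156 with consumers paying £88 and sellers receiving £52 (the £36 wedge).
Quantity falls by |ΔQ| = |236 − 156| = 80.
DWL = ½ · t · |ΔQ| = ½ · 36 · 80 = £1440.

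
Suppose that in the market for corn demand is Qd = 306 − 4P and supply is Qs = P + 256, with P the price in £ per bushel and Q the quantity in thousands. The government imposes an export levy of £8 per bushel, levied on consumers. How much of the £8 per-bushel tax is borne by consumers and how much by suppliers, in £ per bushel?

Before the tax: set 306 − 4P = P + 256 → P* = £10, Q* = 266.
With the tax collected from consumers, demand (in seller-price terms) shifts: Qd = 306 − 4(P + 8).
Solving gives Q = 259.6 with consumers paying £11.6 and suppliers receiving £3.6 (the £8 wedge).
Burden on consumers: £1.6; on suppliers: £6.4. (They sum to £8.)

Consumers bear £1.6 per bushel; suppliers bear £6.4 per bushel.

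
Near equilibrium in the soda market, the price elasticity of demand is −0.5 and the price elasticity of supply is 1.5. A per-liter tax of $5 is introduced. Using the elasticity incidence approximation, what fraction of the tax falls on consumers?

Incidence ratio: consumers' share ≈ εs / (εs + |εd|) = 1.5 / (1.5 + 0.5) = 0.75.
Supply is the more elastic side, so consumers bear the larger share.

Consumers' share ≈ 0.75.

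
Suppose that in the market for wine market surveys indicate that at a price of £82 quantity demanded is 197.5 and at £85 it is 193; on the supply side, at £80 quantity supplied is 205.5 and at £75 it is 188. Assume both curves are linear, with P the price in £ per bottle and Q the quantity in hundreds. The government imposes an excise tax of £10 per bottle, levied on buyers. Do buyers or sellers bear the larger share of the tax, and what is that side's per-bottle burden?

Buyers bear the larger share: £7 per bottle.

Demand slope: (193 − 197.5)/(85 − 82) = -1.5, so Qd = 320.5 − 1.5P.
Supply slope: (188 − 205.5)/(75 − 80) = 3.5, so Qs = 3.5P − 74.5.
Without the tax, 320.5 − 1.5P = 3.5P − 74.5 gives 5P = 395, so P* = £79 and Q* = 202.
With the tax collected from buyers, demand (in seller-price terms) shifts: Qd = 320.5 − 1.5(P + 10).
New equilibrium: buyers pay £86, sellers receive £76, Q = 191.5. (Wedge: Pb − Ps = 10.)
Per-bottle burden: buyers £7, sellers £3.
Buyers take the larger share because demand is less price-elastic here (demand slope 1.5 vs supply slope 3.5).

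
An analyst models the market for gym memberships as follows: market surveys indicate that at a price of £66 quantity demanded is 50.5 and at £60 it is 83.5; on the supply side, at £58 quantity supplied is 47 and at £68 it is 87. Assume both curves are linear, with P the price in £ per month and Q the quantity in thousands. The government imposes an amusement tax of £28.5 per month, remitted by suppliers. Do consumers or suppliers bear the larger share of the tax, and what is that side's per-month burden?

Demand slope: (83.5 − 50.5)/(60 − 66) = -5.5, so Qd = 413.5 − 5.5P.
Supply slope: (87 − 47)/(68 − 58) = 4, so Qs = 4P − 185.
Before the tax: set 413.5 − 5.5P = 4P − 185 → P* = £63, Q* = 67.
With the tax collected from suppliers, supply shifts: Qs = 4(P − 28.5) − 185.
Solving gives Q = 1 with consumers paying £75 and suppliers receiving £46.5 (the £28.5 wedge).
Per-month burden: consumers £12, suppliers £16.5.
Suppliers take the larger share because supply is less price-elastic here (demand slope 5.5 vs supply slope 4).

Suppliers bear the larger share: £16.5 per month.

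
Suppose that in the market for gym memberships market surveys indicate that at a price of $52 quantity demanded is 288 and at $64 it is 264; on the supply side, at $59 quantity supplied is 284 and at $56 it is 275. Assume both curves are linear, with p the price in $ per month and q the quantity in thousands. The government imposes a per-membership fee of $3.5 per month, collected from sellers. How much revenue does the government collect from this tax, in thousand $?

Demand slope: (264 − 288)/(64 − 52) = -2, so qd = 392 − 2p.
Supply slope: (275 − 284)/(56 − 59) = 3, so qs = 3p + 107.
Before the tax: set 392 − 2p = 3p + 107 → p* = $57, q* = 278.
With the tax collected from sellers, supply shifts: qs = 3(p − 3.5) + 107.
Solving gives q = 273.8 with consumers paying $59.1 and sellers receiving $55.6 (the $3.5 wedge).
Revenue = t · Q = 3.5 · 273.8 = $958.3.

Tax revenue = $958.3 thousand.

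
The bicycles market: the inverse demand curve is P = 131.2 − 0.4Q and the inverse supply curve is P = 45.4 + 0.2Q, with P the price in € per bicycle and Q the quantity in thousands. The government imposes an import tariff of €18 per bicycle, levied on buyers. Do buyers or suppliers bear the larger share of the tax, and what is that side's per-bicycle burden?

Buyers bear the larger share: €12 per bicycle.

Inverting to Q(P) form: Qd = 328 − 2.5P; Qs = 5P − 227.
Before the tax: set 328 − 2.5P = 5P − 227 → P* = €74, Q* = 143.
With the tax collected from buyers, demand (in seller-price terms) shifts: Qd = 328 − 2.5(P + 18).
New equilibrium: buyers pay €86, suppliers receive €68, Q = 113. (Wedge: Pb − Ps = 18.)
Per-bicycle burden: buyers €12, suppliers €6.
Buyers take the larger share because demand is less price-elastic here (demand slope 2.5 vs supply slope 5).
The less price-elastic side of the market bears the larger share of a per-unit tax.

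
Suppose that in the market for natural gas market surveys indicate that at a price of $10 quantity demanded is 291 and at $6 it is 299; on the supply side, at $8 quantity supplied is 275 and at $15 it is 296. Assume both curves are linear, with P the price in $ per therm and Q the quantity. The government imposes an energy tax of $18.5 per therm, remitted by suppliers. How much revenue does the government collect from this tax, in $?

Tax revenue = $4898.8.

Demand slope: (299 − 291)/(6 − 10) = -2, so Qd = 311 − 2P.
Supply slope: (296 − 275)/(15 − 8) = 3, so Qs = 3P + 251.
Before the tax: set 311 − 2P = 3P + 251 → P* = $12, Q* = 287.
With the tax collected from suppliers, supply shifts: Qs = 3(P − 18.5) + 251.
New equilibrium: consumers pay $23.1, suppliers receive $4.6, Q = 264.8. (Wedge: Pb − Ps = 18.5.)
Revenue = t · Q = 18.5 · 264.8 = $4898.8.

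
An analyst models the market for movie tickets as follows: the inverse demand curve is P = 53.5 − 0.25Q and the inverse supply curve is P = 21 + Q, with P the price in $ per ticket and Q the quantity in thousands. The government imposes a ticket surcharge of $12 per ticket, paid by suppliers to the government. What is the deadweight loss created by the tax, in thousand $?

Inverting to Q(P) form: Qd = 214 − 4P; Qs = P − 21.
Without the tax, 214 − 4P = P − 21 gives 5P = 235, so P* = $47 and Q* = 26.
With the tax collected from suppliers, supply shifts: Qs = (P − 12) − 21.
New equilibrium: buyers pay $49.4, suppliers receive $37.4, Q = 16.4. (Wedge: Pb − Ps = 12.)
Quantity falls by |ΔQ| = |26 − 16.4| = 9.6.
DWL = ½ · t · |ΔQ| = ½ · 12 · 9.6 = $57.6.

Deadweight loss = $57.6 thousand.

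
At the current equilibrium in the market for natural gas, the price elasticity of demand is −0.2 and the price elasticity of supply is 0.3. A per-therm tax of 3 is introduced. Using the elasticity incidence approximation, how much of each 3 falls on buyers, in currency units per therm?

Incidence ratio: buyers' share ≈ εs / (εs + |εd|) = 0.3 / (0.3 + 0.2) = 0.6.
So buyers bear ≈ 0.6 × 3 = 1.8; producers bear 1.2.

Buyers bear ≈ 1.8 per therm.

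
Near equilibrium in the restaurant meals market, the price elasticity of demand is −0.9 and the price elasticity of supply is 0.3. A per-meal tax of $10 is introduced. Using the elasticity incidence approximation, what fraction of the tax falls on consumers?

Incidence ratio: consumers' share ≈ εs / (εs + |εd|) = 0.3 / (0.3 + 0.9) = 0.25.
Supply is the less elastic side, so consumers bear the smaller share.

Consumers' share ≈ 0.25.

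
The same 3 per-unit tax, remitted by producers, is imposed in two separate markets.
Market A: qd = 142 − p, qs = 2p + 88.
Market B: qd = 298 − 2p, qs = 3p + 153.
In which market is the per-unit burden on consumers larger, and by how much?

Market A: pre-tax p* = 18, q* = 124; post-tax q = 122; per-unit burden on consumers = 2.
Market B: pre-tax p* = 29, q* = 240; post-tax q = 236.4; per-unit burden on consumers = 1.8.
Difference: 2 vs 1.8 → market A is larger by 0.2.

Market A, by 0.2.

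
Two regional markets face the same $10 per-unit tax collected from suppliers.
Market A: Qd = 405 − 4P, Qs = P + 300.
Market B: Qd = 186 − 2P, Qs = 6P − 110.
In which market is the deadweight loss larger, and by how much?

Market A: pre-tax P* = $21, Q* = 321; post-tax Q = 313; deadweight loss = $40.
Market B: pre-tax P* = $37, Q* = 112; post-tax Q = 97; deadweight loss = $75.
Difference: $40 vs $75 → market B is larger by $35.

Market B, by $35.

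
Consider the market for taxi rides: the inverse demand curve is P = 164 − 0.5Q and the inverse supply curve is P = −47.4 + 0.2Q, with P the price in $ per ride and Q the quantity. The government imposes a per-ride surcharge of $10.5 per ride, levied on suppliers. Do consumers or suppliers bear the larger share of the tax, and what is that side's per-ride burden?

Rewrite in direct form: Qd = 328 − 2P and Qs = 5P + 237.
Without the tax, 328 − 2P = 5P + 237 gives 7P = 91, so P* = $13 and Q* = 302.
With the tax collected from suppliers, supply shifts: Qs = 5(P − 10.5) + 237.
New equilibrium: consumers pay $20.5, suppliers receive $10, Q = 287. (Wedge: Pb − Ps = 10.5.)
Per-ride burden: consumers $7.5, suppliers $3.
Consumers take the larger share because demand is less price-elastic here (demand slope 2 vs supply slope 5).

Consumers bear the larger share: $7.5 per ride.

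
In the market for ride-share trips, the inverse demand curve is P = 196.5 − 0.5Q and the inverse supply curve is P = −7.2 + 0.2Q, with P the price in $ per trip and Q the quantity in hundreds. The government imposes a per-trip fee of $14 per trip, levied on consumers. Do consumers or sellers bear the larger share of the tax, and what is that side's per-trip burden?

Consumers bear the larger share: $10 per trip.

Inverting to Q(P) form: Qd = 393 − 2P; Qs = 5P + 36.
Before the tax: set 393 − 2P = 5P + 36 → P* = $51, Q* = 291.
With the tax collected from consumers, demand (in seller-price terms) shifts: Qd = 393 − 2(P + 14).
Solving gives Q = 271 with consumers paying $61 and sellers receiving $47 (the $14 wedge).
Per-trip burden: consumers $10, sellers $4.
Consumers take the larger share because demand is less price-elastic here (demand slope 2 vs supply slope 5).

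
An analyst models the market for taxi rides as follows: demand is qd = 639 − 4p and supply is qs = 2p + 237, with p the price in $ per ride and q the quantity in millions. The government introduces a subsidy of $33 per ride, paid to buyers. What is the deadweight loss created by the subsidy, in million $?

Without the subsidy, 639 − 4p = 2p + 237 gives 6p = 402, so p* = $67 and q* = 371.
With a per-unit subsidy paid to buyers, each effectively pays p − 33, so demand becomes qd = 639 − 4(p − 33).
Solving gives q = 415 with buyers paying $56 and producers receiving $89 (the $33 wedge).
Quantity rises by |ΔQ| = |371 − 415| = 44.
DWL = ½ · t · |ΔQ| = ½ · 33 · 44 = $726.

Deadweight loss = $726 million.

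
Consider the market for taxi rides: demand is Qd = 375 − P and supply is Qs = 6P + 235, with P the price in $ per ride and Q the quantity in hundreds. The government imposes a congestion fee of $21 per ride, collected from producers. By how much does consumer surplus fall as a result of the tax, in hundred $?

Before the tax: set 375 − P = 6P + 235 → P* = $20, Q* = 355.
With the tax collected from producers, supply shifts: Qs = 6(P − 21) + 235.
Solving gives Q = 337 with consumers paying $38 and producers receiving $17 (the $21 wedge).
ΔCS is the trapezoid between Q = 337 and Q = 355 of height $18: ½ · (355 + 337) · 18 = $6228.

Consumer surplus falls by $6228 hundred.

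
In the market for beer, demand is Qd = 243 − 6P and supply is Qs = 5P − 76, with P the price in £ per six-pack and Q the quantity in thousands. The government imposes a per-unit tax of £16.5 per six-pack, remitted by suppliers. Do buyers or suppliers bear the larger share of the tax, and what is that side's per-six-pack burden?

Suppliers bear the larger share: £9 per six-pack.

Without the tax, 243 − 6P = 5P − 76 gives 11P = 319, so P* = £29 and Q* = 69.
With the tax collected from suppliers, supply shifts: Qs = 5(P − 16.5) − 76.
Solving gives Q = 24 with buyers paying £36.5 and suppliers receiving £20 (the £16.5 wedge).
Per-six-pack burden: buyers £7.5, suppliers £9.
Suppliers take the larger share because supply is less price-elastic here (demand slope 6 vs supply slope 5).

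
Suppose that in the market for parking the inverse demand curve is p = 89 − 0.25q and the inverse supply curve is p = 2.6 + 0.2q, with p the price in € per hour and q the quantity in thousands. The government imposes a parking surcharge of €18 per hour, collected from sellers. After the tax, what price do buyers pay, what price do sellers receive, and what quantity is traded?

Rewrite in direct form: qd = 356 − 4p and qs = 5p − 13.
Before the tax: set 356 − 4p = 5p − 13 → p* = €41, q* = 192.
With the tax collected from sellers, supply shifts: qs = 5(p − 18) − 13.
Solving gives q = 152 with buyers paying €51 and sellers receiving €33 (the €18 wedge).
The less price-elastic side of the market bears the larger share of a per-unit tax.

Buyers pay €51; sellers receive €33; quantity = 152.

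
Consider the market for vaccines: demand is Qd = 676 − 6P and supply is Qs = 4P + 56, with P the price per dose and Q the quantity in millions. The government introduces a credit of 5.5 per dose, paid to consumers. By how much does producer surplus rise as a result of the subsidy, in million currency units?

Without the subsidy, 676 − 6P = 4P + 56 gives 10P = 620, so P* = 62 and Q* = 304.
With a per-unit subsidy paid to consumers, each effectively pays P − 5.5, so demand becomes Qd = 676 − 6(P − 5.5).
New equilibrium: consumers pay 59.8, suppliers receive 65.3, Q = 317.2. (Wedge: Pb − Ps = −5.5.)
ΔPS is the trapezoid between Q = 317.2 and Q = 304 of height 3.3: ½ · (304 + 317.2) · 3.3 = 1024.98.

Producer surplus rises by 1024.98 million.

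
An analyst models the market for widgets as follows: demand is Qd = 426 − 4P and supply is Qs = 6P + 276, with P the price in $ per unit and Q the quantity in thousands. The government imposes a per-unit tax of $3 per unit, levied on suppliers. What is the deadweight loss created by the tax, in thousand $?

Deadweight loss = $10.8 thousand.

Before the tax: set 426 − 4P = 6P + 276 → P* = $15, Q* = 366.
With the tax collected from suppliers, supply shifts: Qs = 6(P − 3) + 276.
New equilibrium: buyers pay $16.8, suppliers receive $13.8, Q = 358.8. (Wedge: Pb − Ps = 3.)
Quantity falls by |ΔQ| = |366 − 358.8| = 7.2.
DWL = ½ · t · |ΔQ| = ½ · 3 · 7.2 = $10.8.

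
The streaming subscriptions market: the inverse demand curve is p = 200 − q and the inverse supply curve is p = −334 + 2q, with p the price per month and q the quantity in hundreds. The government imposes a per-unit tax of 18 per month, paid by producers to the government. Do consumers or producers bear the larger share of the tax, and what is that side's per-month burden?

Producers bear the larger share: 12 per month.

Inverting to q(p) form: qd = 200 − p; qs = 0.5p + 167.
Before the tax: set 200 − p = 0.5p + 167 → p* = 22, q* = 178.
With the tax collected from producers, supply shifts: qs = 0.5(p − 18) + 167.
New equilibrium: consumers pay 28, producers receive 10, q = 172. (Wedge: pb − ps = 18.)
Per-month burden: consumers 6, producers 12.
Producers take the larger share because supply is less price-elastic here (demand slope 1 vs supply slope 0.5).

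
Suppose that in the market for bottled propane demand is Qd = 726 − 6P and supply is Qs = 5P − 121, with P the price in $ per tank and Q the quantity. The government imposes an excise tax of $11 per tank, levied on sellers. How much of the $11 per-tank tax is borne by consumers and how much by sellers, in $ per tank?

Consumers bear $5 per tank; sellers bear $6 per tank.

Before the tax: set 726 − 6P = 5P − 121 → P* = $77, Q* = 264.
With the tax collected from sellers, supply shifts: Qs = 5(P − 11) − 121.
Solving gives Q = 234 with consumers paying $82 and sellers receiving $71 (the $11 wedge).
Burden on consumers: $5; on sellers: $6. (They sum to $11.)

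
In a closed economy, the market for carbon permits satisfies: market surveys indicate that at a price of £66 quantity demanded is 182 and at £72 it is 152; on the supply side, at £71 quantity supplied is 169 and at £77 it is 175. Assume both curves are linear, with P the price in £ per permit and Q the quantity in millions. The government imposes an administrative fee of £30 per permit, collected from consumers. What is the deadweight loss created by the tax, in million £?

Deadweight loss = £375 million.

Demand slope: (152 − 182)/(72 − 66) = -5, so Qd = 512 − 5P.
Supply slope: (175 − 169)/(77 − 71) = 1, so Qs = P + 98.
Before the tax: set 512 − 5P = P + 98 → P* = £69, Q* = 167.
With the tax collected from consumers, demand (in seller-price terms) shifts: Qd = 512 − 5(P + 30).
New equilibrium: consumers pay £74, producers receive £44, Q = 142. (Wedge: Pb − Ps = 30.)
Quantity falls by |ΔQ| = |167 − 142| = 25.
DWL = ½ · t · |ΔQ| = ½ · 30 · 25 = £375.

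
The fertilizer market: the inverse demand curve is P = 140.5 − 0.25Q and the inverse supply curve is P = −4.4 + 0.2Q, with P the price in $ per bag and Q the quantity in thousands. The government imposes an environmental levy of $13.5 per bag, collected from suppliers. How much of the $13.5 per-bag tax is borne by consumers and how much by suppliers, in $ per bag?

Rewrite in direct form: Qd = 562 − 4P and Qs = 5P + 22.
Before the tax: set 562 − 4P = 5P + 22 → P* = $60, Q* = 322.
With the tax collected from suppliers, supply shifts: Qs = 5(P − 13.5) + 22.
Solving gives Q = 292 with consumers paying $67.5 and suppliers receiving $54 (the $13.5 wedge).
Burden on consumers: $7.5; on suppliers: $6. (They sum to $13.5.)
The less price-elastic side of the market bears the larger share of a per-unit tax.

Consumers bear $7.5 per bag; suppliers bear $6 per bag.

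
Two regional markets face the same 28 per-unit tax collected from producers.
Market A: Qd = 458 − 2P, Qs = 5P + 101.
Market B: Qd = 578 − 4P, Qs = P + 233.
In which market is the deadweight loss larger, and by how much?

Market A, by 246.4.

Market A: pre-tax P* = 51, Q* = 356; post-tax Q = 316; deadweight loss = 560.
Market B: pre-tax P* = 69, Q* = 302; post-tax Q = 279.6; deadweight loss = 313.6.
Difference: 560 vs 313.6 → market A is larger by 246.4.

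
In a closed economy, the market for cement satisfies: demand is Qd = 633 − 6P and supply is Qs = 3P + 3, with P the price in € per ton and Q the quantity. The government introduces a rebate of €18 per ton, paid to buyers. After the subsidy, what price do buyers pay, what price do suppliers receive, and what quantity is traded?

Before the subsidy: set 633 − 6P = 3P + 3 → P* = €70, Q* = 213.
With a per-unit subsidy paid to buyers, each effectively pays P − 18, so demand becomes Qd = 633 − 6(P − 18).
Solving gives Q = 249 with buyers paying €64 and suppliers receiving €82 (the €18 wedge).

Buyers pay €64; suppliers receive €82; quantity = 249.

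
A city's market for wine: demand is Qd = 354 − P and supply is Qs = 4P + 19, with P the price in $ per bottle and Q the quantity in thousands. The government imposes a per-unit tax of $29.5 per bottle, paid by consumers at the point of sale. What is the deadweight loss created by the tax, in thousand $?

Before the tax: set 354 − P = 4P + 19 → P* = $67, Q* = 287.
With the tax collected from consumers, demand (in seller-price terms) shifts: Qd = 354 − (P + 29.5).
New equilibrium: consumers pay $90.6, sellers receive $61.1, Q = 263.4. (Wedge: Pb − Ps = 29.5.)
Quantity falls by |ΔQ| = |287 − 263.4| = 23.6.
DWL = ½ · t · |ΔQ| = ½ · 29.5 · 23.6 = $348.1.

Deadweight loss = $348.1 thousand.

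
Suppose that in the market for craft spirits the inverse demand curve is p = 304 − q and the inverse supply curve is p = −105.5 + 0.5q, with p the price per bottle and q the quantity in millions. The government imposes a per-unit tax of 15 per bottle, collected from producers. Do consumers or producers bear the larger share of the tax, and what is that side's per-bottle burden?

Inverting to q(p) form: qd = 304 − p; qs = 2p + 211.
Without the tax, 304 − p = 2p + 211 gives 3p = 93, so p* = 31 and q* = 273.
With the tax collected from producers, supply shifts: qs = 2(p − 15) + 211.
New equilibrium: consumers pay 41, producers receive 26, q = 263. (Wedge: pb − ps = 15.)
Per-bottle burden: consumers 10, producers 5.
Consumers take the larger share because demand is less price-elastic here (demand slope 1 vs supply slope 2).
The less price-elastic side of the market bears the larger share of a per-unit tax.

Consumers bear the larger share: 10 per bottle.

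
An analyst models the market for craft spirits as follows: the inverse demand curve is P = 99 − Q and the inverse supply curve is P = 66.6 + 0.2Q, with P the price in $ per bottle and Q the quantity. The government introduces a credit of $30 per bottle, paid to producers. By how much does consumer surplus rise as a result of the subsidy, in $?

Inverting to Q(P) form: Qd = 99 − P; Qs = 5P − 333.
Before the subsidy: set 99 − P = 5P − 333 → P* = $72, Q* = 27.
With a per-unit subsidy paid to producers, each receives P + 30 per unit sold, so supply becomes Qs = 5(P + 30) − 333.
New equilibrium: consumers pay $47, producers receive $77, Q = 52. (Wedge: Pb − Ps = −30.)
ΔCS is the trapezoid between Q = 52 and Q = 27 of height $25: ½ · (27 + 52) · 25 = $987.5.

Consumer surplus rises by $987.5.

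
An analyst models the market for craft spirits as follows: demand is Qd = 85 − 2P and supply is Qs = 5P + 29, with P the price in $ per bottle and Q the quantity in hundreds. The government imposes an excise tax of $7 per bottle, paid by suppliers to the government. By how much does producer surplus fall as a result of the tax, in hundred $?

Producer surplus falls by $128 hundred.

Before the tax: set 85 − 2P = 5P + 29 → P* = $8, Q* = 69.
With the tax collected from suppliers, supply shifts: Qs = 5(P − 7) + 29.
Solving gives Q = 59 with buyers paying $13 and suppliers receiving $6 (the $7 wedge).
ΔPS is the trapezoid between Q = 59 and Q = 69 of height $2: ½ · (69 + 59) · 2 = $128.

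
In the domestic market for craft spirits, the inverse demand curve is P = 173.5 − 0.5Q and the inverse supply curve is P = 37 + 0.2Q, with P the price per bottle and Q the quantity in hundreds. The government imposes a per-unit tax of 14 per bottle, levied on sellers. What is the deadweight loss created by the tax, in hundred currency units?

Deadweight loss = 140 hundred.

Rewrite in direct form: Qd = 347 − 2P and Qs = 5P − 185.
Without the tax, 347 − 2P = 5P − 185 gives 7P = 532, so P* = 76 and Q* = 195.
With the tax collected from sellers, supply shifts: Qs = 5(P − 14) − 185.
Solving gives Q = 175 with consumers paying 86 and sellers receiving 72 (the 14 wedge).
Quantity falls by |ΔQ| = |195 − 175| = 20.
DWL = ½ · t · |ΔQ| = ½ · 14 · 20 = 140.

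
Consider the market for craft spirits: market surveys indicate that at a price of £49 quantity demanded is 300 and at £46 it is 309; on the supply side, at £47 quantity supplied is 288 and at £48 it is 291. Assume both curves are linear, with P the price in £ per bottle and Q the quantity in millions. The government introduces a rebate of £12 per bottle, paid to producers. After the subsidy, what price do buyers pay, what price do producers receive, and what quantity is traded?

Buyers pay £44; producers receive £56; quantity = 315.

Demand slope: (309 − 300)/(46 − 49) = -3, so Qd = 447 − 3P.
Supply slope: (291 − 288)/(48 − 47) = 3, so Qs = 3P + 147.
Before the subsidy: set 447 − 3P = 3P + 147 → P* = £50, Q* = 297.
With a per-unit subsidy paid to producers, each receives P + 12 per unit sold, so supply becomes Qs = 3(P + 12) + 147.
New equilibrium: buyers pay £44, producers receive £56, Q = 315. (Wedge: Pb − Ps = −12.)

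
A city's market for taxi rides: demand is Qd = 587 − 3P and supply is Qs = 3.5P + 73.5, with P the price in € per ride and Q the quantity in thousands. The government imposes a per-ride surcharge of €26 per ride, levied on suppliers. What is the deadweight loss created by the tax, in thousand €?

Deadweight loss = €546 thousand.

Without the tax, 587 − 3P = 3.5P + 73.5 gives 6.5P = 513.5, so P* = €79 and Q* = 350.
With the tax collected from suppliers, supply shifts: Qs = 3.5(P − 26) + 73.5.
Solving gives Q = 308 with buyers paying €93 and suppliers receiving €67 (the €26 wedge).
Quantity falls by |ΔQ| = |350 − 308| = 42.
DWL = ½ · t · |ΔQ| = ½ · 26 · 42 = €546.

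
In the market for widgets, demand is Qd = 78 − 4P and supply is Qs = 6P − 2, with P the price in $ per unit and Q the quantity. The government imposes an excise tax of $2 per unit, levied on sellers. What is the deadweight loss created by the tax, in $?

Without the tax, 78 − 4P = 6P − 2 gives 10P = 80, so P* = $8 and Q* = 46.
With the tax collected from sellers, supply shifts: Qs = 6(P − 2) − 2.
Solving gives Q = 41.2 with consumers paying $9.2 and sellers receiving $7.2 (the $2 wedge).
Quantity falls by |ΔQ| = |46 − 41.2| = 4.8.
DWL = ½ · t · |ΔQ| = ½ · 2 · 4.8 = $4.8.

Deadweight loss = $4.8.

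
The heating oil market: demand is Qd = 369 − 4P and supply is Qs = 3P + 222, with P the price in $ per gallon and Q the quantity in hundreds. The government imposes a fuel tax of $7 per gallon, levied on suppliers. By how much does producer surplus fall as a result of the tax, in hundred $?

Producer surplus falls by $1116 hundred.

Without the tax, 369 − 4P = 3P + 222 gives 7P = 147, so P* = $21 and Q* = 285.
With the tax collected from suppliers, supply shifts: Qs = 3(P − 7) + 222.
New equilibrium: consumers pay $24, suppliers receive $17, Q = 273. (Wedge: Pb − Ps = 7.)
ΔPS is the trapezoid between Q = 273 and Q = 285 of height $4: ½ · (285 + 273) · 4 = $1116.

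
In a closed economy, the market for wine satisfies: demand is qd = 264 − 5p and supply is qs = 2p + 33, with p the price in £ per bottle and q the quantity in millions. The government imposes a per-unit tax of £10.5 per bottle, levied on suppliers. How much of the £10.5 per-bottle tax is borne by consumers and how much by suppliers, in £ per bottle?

Without the tax, 264 − 5p = 2p + 33 gives 7p = 231, so p* = £33 and q* = 99.
With the tax collected from suppliers, supply shifts: qs = 2(p − 10.5) + 33.
Solving gives q = 84 with consumers paying £36 and suppliers receiving £25.5 (the £10.5 wedge).
Burden on consumers: £3; on suppliers: £7.5. (They sum to £10.5.)

Consumers bear £3 per bottle; suppliers bear £7.5 per bottle.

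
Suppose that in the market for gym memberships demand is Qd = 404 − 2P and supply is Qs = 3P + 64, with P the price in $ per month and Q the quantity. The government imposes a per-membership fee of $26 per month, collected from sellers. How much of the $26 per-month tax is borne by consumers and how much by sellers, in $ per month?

Without the tax, 404 − 2P = 3P + 64 gives 5P = 340, so P* = $68 and Q* = 268.
With the tax collected from sellers, supply shifts: Qs = 3(P − 26) + 64.
Solving gives Q = 236.8 with consumers paying $83.6 and sellers receiving $57.6 (the $26 wedge).
Burden on consumers: $15.6; on sellers: $10.4. (They sum to $26.)
The less price-elastic side of the market bears the larger share of a per-unit tax.

Consumers bear $15.6 per month; sellers bear $10.4 per month.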